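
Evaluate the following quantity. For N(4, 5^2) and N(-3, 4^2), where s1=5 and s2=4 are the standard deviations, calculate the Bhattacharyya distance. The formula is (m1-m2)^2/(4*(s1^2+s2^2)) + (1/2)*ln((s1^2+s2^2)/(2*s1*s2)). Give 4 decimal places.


Bhattacharyya distance between two Gaussians:
DB = (m1-m2)^2/(4*(s1^2+s2^2)) + (1/2)*ln((s1^2+s2^2)/(2*s1*s2)).
(m1-m2)^2 = (7)^2 = 49.
s1^2+s2^2 = 25 + 16 = 41.
term1 = 49/164 = 0.29878.
term2 = 0.5*ln(41/40.0) = 0.012346.
DB = 0.29878 + 0.012346 = 0.3111

0.3111


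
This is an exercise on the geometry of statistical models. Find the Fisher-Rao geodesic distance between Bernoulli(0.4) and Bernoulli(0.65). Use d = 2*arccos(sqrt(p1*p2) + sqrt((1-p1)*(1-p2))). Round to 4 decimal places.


Geodesic distance on Bernoulli manifold:
d(p1,p2) = 2*arccos(sqrt(p1*p2) + sqrt((1-p1)*(1-p2))).
sqrt(p1*p2) = sqrt(0.4*0.65) = 0.509902.
sqrt((1-p1)*(1-p2)) = sqrt(0.6*0.35) = 0.458258.
arg = 0.509902 + 0.458258 = 0.96816.
d = 2*arccos(0.96816) = 0.5061

0.5061


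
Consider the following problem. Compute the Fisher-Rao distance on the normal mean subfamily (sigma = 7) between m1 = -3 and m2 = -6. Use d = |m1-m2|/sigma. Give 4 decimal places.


On the fixed-variance normal subfamily, geodesic distance = |m1-m2|/sigma.
|-3 - -6| = 3.
sigma = 7.
d = 3/7 = 0.4286

0.4286


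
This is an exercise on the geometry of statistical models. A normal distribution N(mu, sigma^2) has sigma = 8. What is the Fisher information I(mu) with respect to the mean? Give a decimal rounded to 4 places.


The Fisher information for the mean of a normal distribution is I(mu) = 1/sigma^2.
sigma = 8, so sigma^2 = 64.
I(mu) = 1/64 = 0.0156

0.0156


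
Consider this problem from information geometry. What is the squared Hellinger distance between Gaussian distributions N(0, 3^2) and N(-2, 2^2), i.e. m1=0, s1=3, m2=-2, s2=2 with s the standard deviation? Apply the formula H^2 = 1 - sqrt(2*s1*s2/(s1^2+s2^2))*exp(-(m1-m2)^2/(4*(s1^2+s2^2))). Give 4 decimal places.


Squared Hellinger distance for Gaussians:
H^2 = 1 - sqrt(2*s1*s2/(s1^2+s2^2)) * exp(-(m1-m2)^2/(4*(s1^2+s2^2))).
s1^2 = 9, s2^2 = 4, s1^2+s2^2 = 13.
sqrt(2*3*2/(13)) = 0.960769.
(m1-m2)^2 = (2)^2 = 4.
exp(-4/(4*13)) = exp(-0.076923) = 0.925961.
H^2 = 1 - 0.960769*0.925961 = 0.1104

0.1104


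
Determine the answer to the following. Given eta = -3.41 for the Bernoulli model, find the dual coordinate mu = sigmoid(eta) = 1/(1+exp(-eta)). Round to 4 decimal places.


Dual coordinate (expectation parameter) for Bernoulli:
mu = 1/(1+exp(-eta)).
eta = -3.41.
exp(-eta) = exp(3.41) = 30.265244.
mu = 1/(1+30.265244) = 0.0320

0.0320


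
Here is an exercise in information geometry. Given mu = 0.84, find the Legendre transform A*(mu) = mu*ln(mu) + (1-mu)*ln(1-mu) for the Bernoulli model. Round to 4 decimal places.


Legendre transform for Bernoulli:
A*(mu) = mu*log(mu) + (1-mu)*log(1-mu).
mu = 0.84, 1-mu = 0.16.
mu*log(mu) = 0.84*log(0.84) = -0.146457.
(1-mu)*log(1-mu) = 0.16*log(0.16) = -0.293213.
A* = -0.146457 + -0.293213 = -0.4397

-0.4397


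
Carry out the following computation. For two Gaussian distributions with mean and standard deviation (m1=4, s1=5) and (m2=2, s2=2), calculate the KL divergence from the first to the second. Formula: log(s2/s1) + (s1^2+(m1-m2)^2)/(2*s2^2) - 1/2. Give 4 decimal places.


KL divergence between normal distributions:
KL = log(s2/s1) + (s1^2 + (m1-m2)^2)/(2*s2^2) - 1/2.
log(2/5) = -0.916291.
(5^2 + (4-2)^2)/(2*2^2) = (25 + 4)/8 = 3.625.
KL = -0.916291 + 3.625 - 0.5 = 2.2087

2.2087


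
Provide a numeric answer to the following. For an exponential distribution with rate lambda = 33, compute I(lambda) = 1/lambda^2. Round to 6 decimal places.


Fisher information for exponential: I(lambda) = 1/lambda^2.
lambda = 33, lambda^2 = 1089.
I = 1/1089 = 0.000918

0.000918


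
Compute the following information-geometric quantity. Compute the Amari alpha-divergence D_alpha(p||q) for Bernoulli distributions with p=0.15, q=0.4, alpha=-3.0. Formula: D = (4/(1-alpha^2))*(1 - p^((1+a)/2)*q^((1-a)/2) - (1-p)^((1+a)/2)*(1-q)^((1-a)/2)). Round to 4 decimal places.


Amari alpha-divergence:
D = (4/(1-alpha^2))*(1 - p^((1+a)/2)*q^((1-a)/2) - (1-p)^((1+a)/2)*(1-q)^((1-a)/2)).
alpha = -3.0, p = 0.15, q = 0.4.
e1 = (1+alpha)/2 = -1.0, e2 = (1-alpha)/2 = 2.0.
t1 = p^e1 * q^e2 = 0.15^-1.0 * 0.4^2.0 = 1.066667.
t2 = (1-p)^e1 * (1-q)^e2 = 0.85^-1.0 * 0.6^2.0 = 0.423529.
4/(1-alpha^2) = -0.5.
D = -0.5*(1 - 1.066667 - 0.423529) = 0.2451

0.2451


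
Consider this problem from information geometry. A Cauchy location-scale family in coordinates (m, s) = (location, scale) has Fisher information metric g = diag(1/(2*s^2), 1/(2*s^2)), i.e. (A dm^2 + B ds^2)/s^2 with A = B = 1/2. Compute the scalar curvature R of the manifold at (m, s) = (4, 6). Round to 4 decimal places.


The metric has the form g = (A dm^2 + B ds^2)/s^2 with A = 1/2, B = 1/2.
Substitute u = sqrt(A/B)*m: g = B*(du^2 + ds^2)/s^2, i.e. B times the
Poincare upper half-plane metric, which has constant Gaussian curvature -1.
Scaling a 2D metric by a constant c divides the Gaussian curvature by c,
so K = -1/B = -1/(1/2) = -2.0000 everywhere (the point (m, s) = (4, 6) is irrelevant:
the curvature is constant).
Scalar curvature in dimension 2: R = 2K = -2/(1/2) = -4.0000.

-4.0000


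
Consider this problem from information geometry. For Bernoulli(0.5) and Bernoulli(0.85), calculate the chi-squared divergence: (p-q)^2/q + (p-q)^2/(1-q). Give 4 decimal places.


Chi-squared divergence between Bernoulli distributions:
chi^2 = (p-q)^2/q + (p-q)^2/(1-q).
p = 0.5, q = 0.85, p-q = -0.35.
(p-q)^2 = 0.1225.
term1 = 0.1225/0.85 = 0.144118.
term2 = 0.1225/0.15 = 0.816667.
chi^2 = 0.144118 + 0.816667 = 0.9608

0.9608


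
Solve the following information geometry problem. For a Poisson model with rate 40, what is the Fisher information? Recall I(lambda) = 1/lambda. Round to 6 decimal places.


Fisher information for Poisson: I(lambda) = 1/lambda.
lambda = 40.
I(lambda) = 1/40 = 0.025000

0.025000


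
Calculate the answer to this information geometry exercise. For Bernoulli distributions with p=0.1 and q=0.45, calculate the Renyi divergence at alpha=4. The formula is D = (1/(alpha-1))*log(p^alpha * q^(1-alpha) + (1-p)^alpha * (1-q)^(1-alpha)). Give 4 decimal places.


Renyi divergence of order alpha between Bernoulli distributions:
D = (1/(alpha-1))*log(p^alpha * q^(1-alpha) + (1-p)^alpha * (1-q)^(1-alpha)).
alpha = 4, p = 0.1, q = 0.45.
p^alpha * q^(1-alpha) = 0.1^4 * 0.45^-3 = 0.001097.
(1-p)^alpha * (1-q)^(1-alpha) = 0.9^4 * 0.55^-3 = 3.943501.
sum = 0.001097 + 3.943501 = 3.944599.
D = (1/3)*log(3.944599) = 0.4574

0.4574


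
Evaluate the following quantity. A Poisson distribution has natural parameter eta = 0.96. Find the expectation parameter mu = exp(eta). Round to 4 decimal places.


Expectation parameter for Poisson exponential family:
mu = exp(eta).
eta = 0.96.
mu = exp(0.96) = 2.6117

2.6117


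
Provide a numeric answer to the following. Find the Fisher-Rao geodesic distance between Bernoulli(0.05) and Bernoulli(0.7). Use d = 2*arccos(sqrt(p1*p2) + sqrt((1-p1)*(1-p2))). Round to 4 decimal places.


Geodesic distance on Bernoulli manifold:
d(p1,p2) = 2*arccos(sqrt(p1*p2) + sqrt((1-p1)*(1-p2))).
sqrt(p1*p2) = sqrt(0.05*0.7) = 0.187083.
sqrt((1-p1)*(1-p2)) = sqrt(0.95*0.3) = 0.533854.
arg = 0.187083 + 0.533854 = 0.720937.
d = 2*arccos(0.720937) = 1.5313

1.5313


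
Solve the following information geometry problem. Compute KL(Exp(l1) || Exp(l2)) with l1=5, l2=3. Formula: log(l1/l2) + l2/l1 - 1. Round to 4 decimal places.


KL divergence for exponential family:
KL = log(l1/l2) + l2/l1 - 1.
log(5/3) = 0.510826.
3/5 = 0.6.
KL = 0.510826 + 0.6 - 1 = 0.1108

0.1108


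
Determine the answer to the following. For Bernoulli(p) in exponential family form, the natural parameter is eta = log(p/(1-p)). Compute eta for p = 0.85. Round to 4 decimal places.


Natural parameter for Bernoulli: eta = log(p/(1-p)).
p = 0.85, 1-p = 0.15.
p/(1-p) = 5.666667.
eta = log(5.666667) = 1.7346

1.7346


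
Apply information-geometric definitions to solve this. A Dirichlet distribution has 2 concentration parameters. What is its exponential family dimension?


Exponential family dimension calculation:
Dirichlet with 2 components has 2 natural parameters.

2


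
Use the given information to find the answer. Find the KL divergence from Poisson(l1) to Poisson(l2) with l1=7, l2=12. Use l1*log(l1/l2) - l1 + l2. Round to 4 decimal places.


KL divergence for Poisson:
KL = l1*log(l1/l2) - l1 + l2.
l1 = 7, l2 = 12.
log(7/12) = -0.538997.
l1*log(l1/l2) = 7 * -0.538997 = -3.772976.
KL = -3.772976 - 7 + 12 = 1.2270

1.2270


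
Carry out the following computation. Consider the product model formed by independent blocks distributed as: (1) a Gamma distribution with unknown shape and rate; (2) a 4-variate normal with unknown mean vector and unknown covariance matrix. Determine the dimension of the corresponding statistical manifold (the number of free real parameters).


The dimension of a statistical manifold equals the number of free
(independent) real parameters of the model. For a product of independent
blocks the parameter counts add.
- Gamma (shape, rate): 2.
- 4-variate normal: 4 (mean) + 4*5/2 = 10 (symmetric covariance) = 14.
Total = 2 + 14 = 16.
Dimension = 16

16


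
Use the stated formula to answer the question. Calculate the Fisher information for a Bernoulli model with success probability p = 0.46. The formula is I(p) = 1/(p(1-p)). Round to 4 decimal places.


For Bernoulli(p), Fisher information is I(p) = 1/(p*(1-p)).
p = 0.46, 1-p = 0.54.
p*(1-p) = 0.2484.
I(p) = 1/0.2484 = 4.0258

4.0258


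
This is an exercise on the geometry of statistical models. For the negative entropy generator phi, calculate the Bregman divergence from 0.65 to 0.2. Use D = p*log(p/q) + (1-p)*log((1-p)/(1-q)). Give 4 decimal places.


Bregman divergence with negative entropy generator:
D = p*log(p/q) + (1-p)*log((1-p)/(1-q)).
p = 0.65, q = 0.2.
p*log(p/q) = 0.65*log(0.65/0.2) = 0.766126.
(1-p)*log((1-p)/(1-q)) = 0.35*log(0.35/0.8) = -0.289338.
D = 0.766126 + -0.289338 = 0.4768

0.4768


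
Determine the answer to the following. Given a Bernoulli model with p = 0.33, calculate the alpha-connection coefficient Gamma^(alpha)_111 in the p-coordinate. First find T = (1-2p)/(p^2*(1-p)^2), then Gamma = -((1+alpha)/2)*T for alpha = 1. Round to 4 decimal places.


Skewness (Amari-Chentsov) tensor: T = (1-2p)/(p^2*(1-p)^2).
p = 0.33, 1-2p = 0.34, p^2 = 0.1089, (1-p)^2 = 0.4489.
T = 0.34/(0.1089 * 0.4489) = 6.955069.
In the p-coordinate, Gamma^(alpha) = Gamma^(0) - (alpha/2)*T with Gamma^(0) = (1/2)*g'(p) = -T/2,
so Gamma^(alpha) = -((1+alpha)/2)*T.
alpha = 1, -(1+alpha)/2 = -1.0.
Gamma = -1.0 * 6.955069 = -6.9551

-6.9551


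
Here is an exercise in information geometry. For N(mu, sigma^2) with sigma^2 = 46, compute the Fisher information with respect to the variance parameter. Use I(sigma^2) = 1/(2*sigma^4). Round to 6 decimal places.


Fisher information for variance: I(sigma^2) = 1/(2*sigma^4).
sigma^2 = 46, so sigma^4 = 2116.
I = 1/(2*2116) = 1/4232 = 0.000236

0.000236


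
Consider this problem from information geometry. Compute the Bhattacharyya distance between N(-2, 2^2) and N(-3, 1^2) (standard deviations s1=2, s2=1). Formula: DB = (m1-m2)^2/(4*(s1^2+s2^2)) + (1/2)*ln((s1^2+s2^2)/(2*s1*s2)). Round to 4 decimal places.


Bhattacharyya distance between two Gaussians:
DB = (m1-m2)^2/(4*(s1^2+s2^2)) + (1/2)*ln((s1^2+s2^2)/(2*s1*s2)).
(m1-m2)^2 = (1)^2 = 1.
s1^2+s2^2 = 4 + 1 = 5.
term1 = 1/20 = 0.05.
term2 = 0.5*ln(5/4.0) = 0.111572.
DB = 0.05 + 0.111572 = 0.1616

0.1616


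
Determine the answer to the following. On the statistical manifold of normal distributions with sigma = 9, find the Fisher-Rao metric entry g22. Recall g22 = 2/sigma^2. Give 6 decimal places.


For the 2-parameter normal family, the Fisher metric has:
  g11 = 1/sigma^2, g22 = 2/sigma^2.
sigma = 9, sigma^2 = 81.
g22 = 0.024691

0.024691


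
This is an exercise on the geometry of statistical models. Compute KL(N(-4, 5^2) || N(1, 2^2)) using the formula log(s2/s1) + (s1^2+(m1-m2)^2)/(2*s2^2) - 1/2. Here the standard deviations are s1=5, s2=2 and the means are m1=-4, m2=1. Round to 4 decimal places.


KL divergence between normal distributions:
KL = log(s2/s1) + (s1^2 + (m1-m2)^2)/(2*s2^2) - 1/2.
log(2/5) = -0.916291.
(5^2 + (-4-1)^2)/(2*2^2) = (25 + 25)/8 = 6.25.
KL = -0.916291 + 6.25 - 0.5 = 4.8337

4.8337


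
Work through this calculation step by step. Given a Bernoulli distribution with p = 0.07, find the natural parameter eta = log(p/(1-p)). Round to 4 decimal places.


Natural parameter for Bernoulli: eta = log(p/(1-p)).
p = 0.07, 1-p = 0.93.
p/(1-p) = 0.075269.
eta = log(0.075269) = -2.5867

-2.5867


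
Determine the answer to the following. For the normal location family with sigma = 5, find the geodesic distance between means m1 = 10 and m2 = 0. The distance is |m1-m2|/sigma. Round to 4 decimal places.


On the fixed-variance normal subfamily, geodesic distance = |m1-m2|/sigma.
|10 - 0| = 10.
sigma = 5.
d = 10/5 = 2.0000

2.0000


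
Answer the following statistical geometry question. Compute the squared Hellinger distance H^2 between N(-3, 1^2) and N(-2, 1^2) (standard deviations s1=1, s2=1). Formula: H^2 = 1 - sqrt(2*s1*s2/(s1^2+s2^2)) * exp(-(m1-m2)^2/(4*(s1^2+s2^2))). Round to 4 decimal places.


Squared Hellinger distance for Gaussians:
H^2 = 1 - sqrt(2*s1*s2/(s1^2+s2^2)) * exp(-(m1-m2)^2/(4*(s1^2+s2^2))).
s1^2 = 1, s2^2 = 1, s1^2+s2^2 = 2.
sqrt(2*1*1/(2)) = 1.0.
(m1-m2)^2 = (-1)^2 = 1.
exp(-1/(4*2)) = exp(-0.125) = 0.882497.
H^2 = 1 - 1.0*0.882497 = 0.1175

0.1175


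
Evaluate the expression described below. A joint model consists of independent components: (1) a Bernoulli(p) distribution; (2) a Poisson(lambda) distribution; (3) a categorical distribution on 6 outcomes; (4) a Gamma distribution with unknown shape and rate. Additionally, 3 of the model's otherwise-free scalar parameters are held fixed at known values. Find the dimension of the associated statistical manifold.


The dimension of a statistical manifold equals the number of free
(independent) real parameters of the model. For a product of independent
blocks the parameter counts add.
- Bernoulli (p): 1.
- Poisson (lambda): 1.
- categorical on 6 outcomes (probabilities sum to 1): 6-1 = 5.
- Gamma (shape, rate): 2.
Total = 1 + 1 + 5 + 2 = 9.
3 parameter(s) fixed at known values: 9 - 3 = 6.
Dimension = 6

6


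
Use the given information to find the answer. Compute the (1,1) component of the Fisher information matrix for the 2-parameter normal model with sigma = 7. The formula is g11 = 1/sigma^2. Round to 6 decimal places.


For the 2-parameter normal family, the Fisher metric has:
  g11 = 1/sigma^2, g22 = 2/sigma^2.
sigma = 7, sigma^2 = 49.
g11 = 0.020408

0.020408


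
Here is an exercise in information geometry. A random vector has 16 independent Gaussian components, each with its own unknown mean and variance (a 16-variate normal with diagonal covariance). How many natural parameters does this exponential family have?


Exponential family dimension calculation:
Each univariate normal has two natural parameters (mu/sigma^2 and -1/(2 sigma^2)).
With 16 independent components, dim = 2 * 16 = 32.

32


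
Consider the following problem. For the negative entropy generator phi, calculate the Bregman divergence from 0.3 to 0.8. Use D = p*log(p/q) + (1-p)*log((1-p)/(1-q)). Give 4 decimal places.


Bregman divergence with negative entropy generator:
D = p*log(p/q) + (1-p)*log((1-p)/(1-q)).
p = 0.3, q = 0.8.
p*log(p/q) = 0.3*log(0.3/0.8) = -0.294249.
(1-p)*log((1-p)/(1-q)) = 0.7*log(0.7/0.2) = 0.876934.
D = -0.294249 + 0.876934 = 0.5827

0.5827


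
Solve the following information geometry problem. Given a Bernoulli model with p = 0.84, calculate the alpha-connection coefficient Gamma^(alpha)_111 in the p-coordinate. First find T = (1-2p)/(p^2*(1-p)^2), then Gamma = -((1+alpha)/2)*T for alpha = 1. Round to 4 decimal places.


Skewness (Amari-Chentsov) tensor: T = (1-2p)/(p^2*(1-p)^2).
p = 0.84, 1-2p = -0.68, p^2 = 0.7056, (1-p)^2 = 0.0256.
T = -0.68/(0.7056 * 0.0256) = -37.645266.
In the p-coordinate, Gamma^(alpha) = Gamma^(0) - (alpha/2)*T with Gamma^(0) = (1/2)*g'(p) = -T/2,
so Gamma^(alpha) = -((1+alpha)/2)*T.
alpha = 1, -(1+alpha)/2 = -1.0.
Gamma = -1.0 * -37.645266 = 37.6453

37.6453


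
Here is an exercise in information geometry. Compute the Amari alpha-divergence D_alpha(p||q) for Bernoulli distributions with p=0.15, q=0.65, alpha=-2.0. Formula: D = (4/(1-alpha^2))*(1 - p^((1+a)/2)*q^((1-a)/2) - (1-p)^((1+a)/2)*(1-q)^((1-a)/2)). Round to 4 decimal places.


Amari alpha-divergence:
D = (4/(1-alpha^2))*(1 - p^((1+a)/2)*q^((1-a)/2) - (1-p)^((1+a)/2)*(1-q)^((1-a)/2)).
alpha = -2.0, p = 0.15, q = 0.65.
e1 = (1+alpha)/2 = -0.5, e2 = (1-alpha)/2 = 1.5.
t1 = p^e1 * q^e2 = 0.15^-0.5 * 0.65^1.5 = 1.353083.
t2 = (1-p)^e1 * (1-q)^e2 = 0.85^-0.5 * 0.35^1.5 = 0.224591.
4/(1-alpha^2) = -1.333333.
D = -1.333333*(1 - 1.353083 - 0.224591) = 0.7702

0.7702


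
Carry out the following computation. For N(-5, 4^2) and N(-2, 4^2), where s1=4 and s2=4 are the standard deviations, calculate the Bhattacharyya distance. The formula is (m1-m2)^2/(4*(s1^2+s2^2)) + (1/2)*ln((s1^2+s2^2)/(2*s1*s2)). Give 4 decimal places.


Bhattacharyya distance between two Gaussians:
DB = (m1-m2)^2/(4*(s1^2+s2^2)) + (1/2)*ln((s1^2+s2^2)/(2*s1*s2)).
(m1-m2)^2 = (-3)^2 = 9.
s1^2+s2^2 = 16 + 16 = 32.
term1 = 9/128 = 0.070312.
term2 = 0.5*ln(32/32.0) = 0.0.
DB = 0.070312 + 0.0 = 0.0703

0.0703


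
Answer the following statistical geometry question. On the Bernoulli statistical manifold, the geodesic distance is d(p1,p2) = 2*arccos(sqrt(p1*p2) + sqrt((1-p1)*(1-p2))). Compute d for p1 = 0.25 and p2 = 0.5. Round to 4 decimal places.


Geodesic distance on Bernoulli manifold:
d(p1,p2) = 2*arccos(sqrt(p1*p2) + sqrt((1-p1)*(1-p2))).
sqrt(p1*p2) = sqrt(0.25*0.5) = 0.353553.
sqrt((1-p1)*(1-p2)) = sqrt(0.75*0.5) = 0.612372.
arg = 0.353553 + 0.612372 = 0.965926.
d = 2*arccos(0.965926) = 0.5236

0.5236


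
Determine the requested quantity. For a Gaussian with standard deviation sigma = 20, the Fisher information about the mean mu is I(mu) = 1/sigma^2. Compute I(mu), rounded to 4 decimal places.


The Fisher information for the mean of a normal distribution is I(mu) = 1/sigma^2.
sigma = 20, so sigma^2 = 400.
I(mu) = 1/400 = 0.0025

0.0025


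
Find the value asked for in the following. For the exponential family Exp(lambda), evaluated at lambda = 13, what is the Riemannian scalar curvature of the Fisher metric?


This family has a single free parameter, so its statistical manifold
is 1-dimensional. The Riemann curvature tensor of any 1-dimensional
Riemannian manifold vanishes identically, so R = 0.

0


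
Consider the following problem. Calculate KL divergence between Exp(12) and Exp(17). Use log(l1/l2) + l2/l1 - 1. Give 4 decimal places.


KL divergence for exponential family:
KL = log(l1/l2) + l2/l1 - 1.
log(12/17) = -0.348307.
17/12 = 1.416667.
KL = -0.348307 + 1.416667 - 1 = 0.0684

0.0684


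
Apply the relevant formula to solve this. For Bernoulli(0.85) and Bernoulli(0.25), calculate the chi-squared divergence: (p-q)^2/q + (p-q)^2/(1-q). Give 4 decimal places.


Chi-squared divergence between Bernoulli distributions:
chi^2 = (p-q)^2/q + (p-q)^2/(1-q).
p = 0.85, q = 0.25, p-q = 0.6.
(p-q)^2 = 0.36.
term1 = 0.36/0.25 = 1.44.
term2 = 0.36/0.75 = 0.48.
chi^2 = 1.44 + 0.48 = 1.9200

1.9200


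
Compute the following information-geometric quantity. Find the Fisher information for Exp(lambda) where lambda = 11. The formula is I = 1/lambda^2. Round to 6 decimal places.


Fisher information for exponential: I(lambda) = 1/lambda^2.
lambda = 11, lambda^2 = 121.
I = 1/121 = 0.008264

0.008264


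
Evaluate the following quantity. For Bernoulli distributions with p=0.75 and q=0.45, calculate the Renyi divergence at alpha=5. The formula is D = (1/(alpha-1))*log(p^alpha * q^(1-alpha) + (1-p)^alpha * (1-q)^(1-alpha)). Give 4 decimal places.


Renyi divergence of order alpha between Bernoulli distributions:
D = (1/(alpha-1))*log(p^alpha * q^(1-alpha) + (1-p)^alpha * (1-q)^(1-alpha)).
alpha = 5, p = 0.75, q = 0.45.
p^alpha * q^(1-alpha) = 0.75^5 * 0.45^-4 = 5.787037.
(1-p)^alpha * (1-q)^(1-alpha) = 0.25^5 * 0.55^-4 = 0.010672.
sum = 5.787037 + 0.010672 = 5.797709.
D = (1/4)*log(5.797709) = 0.4394

0.4394


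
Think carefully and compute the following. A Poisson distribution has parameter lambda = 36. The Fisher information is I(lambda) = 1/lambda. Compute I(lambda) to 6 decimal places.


Fisher information for Poisson: I(lambda) = 1/lambda.
lambda = 36.
I(lambda) = 1/36 = 0.027778

0.027778


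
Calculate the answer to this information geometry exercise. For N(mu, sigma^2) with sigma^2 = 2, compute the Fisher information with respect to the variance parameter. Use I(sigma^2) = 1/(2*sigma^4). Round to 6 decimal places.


Fisher information for variance: I(sigma^2) = 1/(2*sigma^4).
sigma^2 = 2, so sigma^4 = 4.
I = 1/(2*4) = 1/8 = 0.125000

0.125000


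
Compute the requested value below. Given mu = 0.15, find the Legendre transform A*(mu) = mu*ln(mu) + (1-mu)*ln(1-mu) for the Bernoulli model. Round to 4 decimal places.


Legendre transform for Bernoulli:
A*(mu) = mu*log(mu) + (1-mu)*log(1-mu).
mu = 0.15, 1-mu = 0.85.
mu*log(mu) = 0.15*log(0.15) = -0.284568.
(1-mu)*log(1-mu) = 0.85*log(0.85) = -0.138141.
A* = -0.284568 + -0.138141 = -0.4227

-0.4227


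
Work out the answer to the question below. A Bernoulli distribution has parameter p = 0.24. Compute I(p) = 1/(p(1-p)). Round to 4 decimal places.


For Bernoulli(p), Fisher information is I(p) = 1/(p*(1-p)).
p = 0.24, 1-p = 0.76.
p*(1-p) = 0.1824.
I(p) = 1/0.1824 = 5.4825

5.4825


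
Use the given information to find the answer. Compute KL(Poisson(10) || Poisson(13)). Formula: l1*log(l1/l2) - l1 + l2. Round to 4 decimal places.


KL divergence for Poisson:
KL = l1*log(l1/l2) - l1 + l2.
l1 = 10, l2 = 13.
log(10/13) = -0.262364.
l1*log(l1/l2) = 10 * -0.262364 = -2.623643.
KL = -2.623643 - 10 + 13 = 0.3764

0.3764


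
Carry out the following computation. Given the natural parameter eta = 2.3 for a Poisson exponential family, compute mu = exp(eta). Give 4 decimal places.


Expectation parameter for Poisson exponential family:
mu = exp(eta).
eta = 2.3.
mu = exp(2.3) = 9.9742

9.9742


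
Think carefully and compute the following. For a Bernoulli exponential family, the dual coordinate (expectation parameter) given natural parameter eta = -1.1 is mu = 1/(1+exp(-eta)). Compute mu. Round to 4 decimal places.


Dual coordinate (expectation parameter) for Bernoulli:
mu = 1/(1+exp(-eta)).
eta = -1.1.
exp(-eta) = exp(1.1) = 3.004166.
mu = 1/(1+3.004166) = 0.2497

0.2497


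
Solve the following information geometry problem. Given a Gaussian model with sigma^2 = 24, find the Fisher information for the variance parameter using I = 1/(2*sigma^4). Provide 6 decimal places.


Fisher information for variance: I(sigma^2) = 1/(2*sigma^4).
sigma^2 = 24, so sigma^4 = 576.
I = 1/(2*576) = 1/1152 = 0.000868

0.000868


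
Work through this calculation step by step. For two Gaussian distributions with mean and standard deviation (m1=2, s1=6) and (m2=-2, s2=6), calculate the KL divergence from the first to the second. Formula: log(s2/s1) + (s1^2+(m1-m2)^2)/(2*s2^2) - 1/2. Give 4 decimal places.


KL divergence between normal distributions:
KL = log(s2/s1) + (s1^2 + (m1-m2)^2)/(2*s2^2) - 1/2.
log(6/6) = 0.0.
(6^2 + (2--2)^2)/(2*6^2) = (36 + 16)/72 = 0.722222.
KL = 0.0 + 0.722222 - 0.5 = 0.2222

0.2222


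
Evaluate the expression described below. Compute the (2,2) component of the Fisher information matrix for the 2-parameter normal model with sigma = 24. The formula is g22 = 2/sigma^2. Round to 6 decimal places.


For the 2-parameter normal family, the Fisher metric has:
  g11 = 1/sigma^2, g22 = 2/sigma^2.
sigma = 24, sigma^2 = 576.
g22 = 0.003472

0.003472


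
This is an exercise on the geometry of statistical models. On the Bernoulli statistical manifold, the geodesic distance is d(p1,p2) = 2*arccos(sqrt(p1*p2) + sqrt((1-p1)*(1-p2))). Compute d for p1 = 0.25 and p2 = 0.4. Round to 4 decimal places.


Geodesic distance on Bernoulli manifold:
d(p1,p2) = 2*arccos(sqrt(p1*p2) + sqrt((1-p1)*(1-p2))).
sqrt(p1*p2) = sqrt(0.25*0.4) = 0.316228.
sqrt((1-p1)*(1-p2)) = sqrt(0.75*0.6) = 0.67082.
arg = 0.316228 + 0.67082 = 0.987048.
d = 2*arccos(0.987048) = 0.3222

0.3222


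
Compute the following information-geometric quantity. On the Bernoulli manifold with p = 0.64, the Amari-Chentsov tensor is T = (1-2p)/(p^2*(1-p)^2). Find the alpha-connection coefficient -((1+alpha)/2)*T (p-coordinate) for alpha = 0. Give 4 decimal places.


Skewness (Amari-Chentsov) tensor: T = (1-2p)/(p^2*(1-p)^2).
p = 0.64, 1-2p = -0.28, p^2 = 0.4096, (1-p)^2 = 0.1296.
T = -0.28/(0.4096 * 0.1296) = -5.274643.
In the p-coordinate, Gamma^(alpha) = Gamma^(0) - (alpha/2)*T with Gamma^(0) = (1/2)*g'(p) = -T/2,
so Gamma^(alpha) = -((1+alpha)/2)*T.
alpha = 0, -(1+alpha)/2 = -0.5.
Gamma = -0.5 * -5.274643 = 2.6373

2.6373


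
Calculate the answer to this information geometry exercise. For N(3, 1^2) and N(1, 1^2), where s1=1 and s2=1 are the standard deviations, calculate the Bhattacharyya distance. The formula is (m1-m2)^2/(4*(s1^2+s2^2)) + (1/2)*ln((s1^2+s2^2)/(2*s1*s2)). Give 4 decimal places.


Bhattacharyya distance between two Gaussians:
DB = (m1-m2)^2/(4*(s1^2+s2^2)) + (1/2)*ln((s1^2+s2^2)/(2*s1*s2)).
(m1-m2)^2 = (2)^2 = 4.
s1^2+s2^2 = 1 + 1 = 2.
term1 = 4/8 = 0.5.
term2 = 0.5*ln(2/2.0) = 0.0.
DB = 0.5 + 0.0 = 0.5000

0.5000


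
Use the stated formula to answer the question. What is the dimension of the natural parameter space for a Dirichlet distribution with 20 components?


Exponential family dimension calculation:
Dirichlet with 20 components has 20 natural parameters.

20


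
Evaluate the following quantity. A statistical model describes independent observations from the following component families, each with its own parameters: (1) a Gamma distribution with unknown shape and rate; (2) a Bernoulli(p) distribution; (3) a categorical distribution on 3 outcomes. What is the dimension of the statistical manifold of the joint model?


The dimension of a statistical manifold equals the number of free
(independent) real parameters of the model. For a product of independent
blocks the parameter counts add.
- Gamma (shape, rate): 2.
- Bernoulli (p): 1.
- categorical on 3 outcomes (probabilities sum to 1): 3-1 = 2.
Total = 2 + 1 + 2 = 5.
Dimension = 5

5


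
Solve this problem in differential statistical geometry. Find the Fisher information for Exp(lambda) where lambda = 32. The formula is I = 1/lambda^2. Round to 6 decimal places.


Fisher information for exponential: I(lambda) = 1/lambda^2.
lambda = 32, lambda^2 = 1024.
I = 1/1024 = 0.000977

0.000977


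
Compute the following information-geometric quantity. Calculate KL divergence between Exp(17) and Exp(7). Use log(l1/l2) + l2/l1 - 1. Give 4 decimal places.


KL divergence for exponential family:
KL = log(l1/l2) + l2/l1 - 1.
log(17/7) = 0.887303.
7/17 = 0.411765.
KL = 0.887303 + 0.411765 - 1 = 0.2991

0.2991


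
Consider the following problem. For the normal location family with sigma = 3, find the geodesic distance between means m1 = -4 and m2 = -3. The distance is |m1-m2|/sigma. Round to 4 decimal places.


On the fixed-variance normal subfamily, geodesic distance = |m1-m2|/sigma.
|-4 - -3| = 1.
sigma = 3.
d = 1/3 = 0.3333

0.3333


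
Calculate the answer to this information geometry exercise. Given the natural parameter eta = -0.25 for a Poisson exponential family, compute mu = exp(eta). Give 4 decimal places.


Expectation parameter for Poisson exponential family:
mu = exp(eta).
eta = -0.25.
mu = exp(-0.25) = 0.7788

0.7788


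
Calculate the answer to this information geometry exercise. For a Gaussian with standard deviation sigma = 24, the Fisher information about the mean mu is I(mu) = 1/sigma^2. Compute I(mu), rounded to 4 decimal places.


The Fisher information for the mean of a normal distribution is I(mu) = 1/sigma^2.
sigma = 24, so sigma^2 = 576.
I(mu) = 1/576 = 0.0017

0.0017


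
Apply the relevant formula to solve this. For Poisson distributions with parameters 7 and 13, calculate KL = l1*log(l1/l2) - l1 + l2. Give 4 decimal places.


KL divergence for Poisson:
KL = l1*log(l1/l2) - l1 + l2.
l1 = 7, l2 = 13.
log(7/13) = -0.619039.
l1*log(l1/l2) = 7 * -0.619039 = -4.333274.
KL = -4.333274 - 7 + 13 = 1.6667

1.6667


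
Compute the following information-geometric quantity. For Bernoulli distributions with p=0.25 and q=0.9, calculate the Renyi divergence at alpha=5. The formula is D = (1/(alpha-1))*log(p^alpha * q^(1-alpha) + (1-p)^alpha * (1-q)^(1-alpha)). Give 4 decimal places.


Renyi divergence of order alpha between Bernoulli distributions:
D = (1/(alpha-1))*log(p^alpha * q^(1-alpha) + (1-p)^alpha * (1-q)^(1-alpha)).
alpha = 5, p = 0.25, q = 0.9.
p^alpha * q^(1-alpha) = 0.25^5 * 0.9^-4 = 0.001488.
(1-p)^alpha * (1-q)^(1-alpha) = 0.75^5 * 0.1^-4 = 2373.046875.
sum = 0.001488 + 2373.046875 = 2373.048363.
D = (1/4)*log(2373.048363) = 1.9430

1.9430


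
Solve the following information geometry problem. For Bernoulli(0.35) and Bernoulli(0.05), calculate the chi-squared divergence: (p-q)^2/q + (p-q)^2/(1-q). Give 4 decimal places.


Chi-squared divergence between Bernoulli distributions:
chi^2 = (p-q)^2/q + (p-q)^2/(1-q).
p = 0.35, q = 0.05, p-q = 0.3.
(p-q)^2 = 0.09.
term1 = 0.09/0.05 = 1.8.
term2 = 0.09/0.95 = 0.094737.
chi^2 = 1.8 + 0.094737 = 1.8947

1.8947


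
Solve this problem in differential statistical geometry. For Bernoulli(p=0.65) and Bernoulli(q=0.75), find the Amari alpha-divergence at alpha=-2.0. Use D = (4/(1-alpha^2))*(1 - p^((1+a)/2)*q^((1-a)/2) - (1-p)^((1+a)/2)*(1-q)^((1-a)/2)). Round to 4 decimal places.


Amari alpha-divergence:
D = (4/(1-alpha^2))*(1 - p^((1+a)/2)*q^((1-a)/2) - (1-p)^((1+a)/2)*(1-q)^((1-a)/2)).
alpha = -2.0, p = 0.65, q = 0.75.
e1 = (1+alpha)/2 = -0.5, e2 = (1-alpha)/2 = 1.5.
t1 = p^e1 * q^e2 = 0.65^-0.5 * 0.75^1.5 = 0.805629.
t2 = (1-p)^e1 * (1-q)^e2 = 0.35^-0.5 * 0.25^1.5 = 0.211289.
4/(1-alpha^2) = -1.333333.
D = -1.333333*(1 - 0.805629 - 0.211289) = 0.0226

0.0226


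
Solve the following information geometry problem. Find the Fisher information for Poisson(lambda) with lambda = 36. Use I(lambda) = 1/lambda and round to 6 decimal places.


Fisher information for Poisson: I(lambda) = 1/lambda.
lambda = 36.
I(lambda) = 1/36 = 0.027778

0.027778


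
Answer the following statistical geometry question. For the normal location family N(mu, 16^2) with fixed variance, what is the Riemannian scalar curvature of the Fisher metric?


This family has a single free parameter, so its statistical manifold
is 1-dimensional. The Riemann curvature tensor of any 1-dimensional
Riemannian manifold vanishes identically, so R = 0.

0


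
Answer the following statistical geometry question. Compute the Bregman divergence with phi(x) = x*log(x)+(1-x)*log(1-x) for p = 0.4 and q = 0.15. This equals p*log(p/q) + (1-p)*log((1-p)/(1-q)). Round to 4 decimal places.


Bregman divergence with negative entropy generator:
D = p*log(p/q) + (1-p)*log((1-p)/(1-q)).
p = 0.4, q = 0.15.
p*log(p/q) = 0.4*log(0.4/0.15) = 0.392332.
(1-p)*log((1-p)/(1-q)) = 0.6*log(0.6/0.85) = -0.208984.
D = 0.392332 + -0.208984 = 0.1833

0.1833


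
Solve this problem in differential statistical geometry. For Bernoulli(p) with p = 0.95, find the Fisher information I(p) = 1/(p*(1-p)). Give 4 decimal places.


For Bernoulli(p), Fisher information is I(p) = 1/(p*(1-p)).
p = 0.95, 1-p = 0.05.
p*(1-p) = 0.0475.
I(p) = 1/0.0475 = 21.0526

21.0526


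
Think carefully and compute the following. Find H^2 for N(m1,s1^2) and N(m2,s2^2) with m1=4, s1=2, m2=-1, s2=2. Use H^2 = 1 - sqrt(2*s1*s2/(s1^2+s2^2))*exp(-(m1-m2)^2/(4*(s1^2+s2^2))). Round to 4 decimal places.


Squared Hellinger distance for Gaussians:
H^2 = 1 - sqrt(2*s1*s2/(s1^2+s2^2)) * exp(-(m1-m2)^2/(4*(s1^2+s2^2))).
s1^2 = 4, s2^2 = 4, s1^2+s2^2 = 8.
sqrt(2*2*2/(8)) = 1.0.
(m1-m2)^2 = (5)^2 = 25.
exp(-25/(4*8)) = exp(-0.78125) = 0.457833.
H^2 = 1 - 1.0*0.457833 = 0.5422

0.5422


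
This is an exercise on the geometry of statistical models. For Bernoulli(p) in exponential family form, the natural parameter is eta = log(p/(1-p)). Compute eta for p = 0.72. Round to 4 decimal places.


Natural parameter for Bernoulli: eta = log(p/(1-p)).
p = 0.72, 1-p = 0.28.
p/(1-p) = 2.571429.
eta = log(2.571429) = 0.9445

0.9445


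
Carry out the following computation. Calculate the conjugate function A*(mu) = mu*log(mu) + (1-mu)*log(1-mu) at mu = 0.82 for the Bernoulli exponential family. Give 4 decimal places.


Legendre transform for Bernoulli:
A*(mu) = mu*log(mu) + (1-mu)*log(1-mu).
mu = 0.82, 1-mu = 0.18.
mu*log(mu) = 0.82*log(0.82) = -0.16273.
(1-mu)*log(1-mu) = 0.18*log(0.18) = -0.308664.
A* = -0.16273 + -0.308664 = -0.4714

-0.4714


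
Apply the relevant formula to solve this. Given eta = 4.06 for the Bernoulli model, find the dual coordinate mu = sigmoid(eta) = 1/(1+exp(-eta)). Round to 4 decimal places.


Dual coordinate (expectation parameter) for Bernoulli:
mu = 1/(1+exp(-eta)).
eta = 4.06.
exp(-eta) = exp(-4.06) = 0.017249.
mu = 1/(1+0.017249) = 0.9830

0.9830


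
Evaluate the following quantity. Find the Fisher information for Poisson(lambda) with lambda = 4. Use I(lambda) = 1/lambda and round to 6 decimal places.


Fisher information for Poisson: I(lambda) = 1/lambda.
lambda = 4.
I(lambda) = 1/4 = 0.250000

0.250000


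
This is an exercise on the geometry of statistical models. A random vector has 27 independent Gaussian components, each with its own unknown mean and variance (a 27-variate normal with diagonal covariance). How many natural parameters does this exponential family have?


Exponential family dimension calculation:
Each univariate normal has two natural parameters (mu/sigma^2 and -1/(2 sigma^2)).
With 27 independent components, dim = 2 * 27 = 54.

54


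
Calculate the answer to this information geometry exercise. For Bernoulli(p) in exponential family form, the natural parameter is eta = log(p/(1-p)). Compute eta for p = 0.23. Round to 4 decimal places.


Natural parameter for Bernoulli: eta = log(p/(1-p)).
p = 0.23, 1-p = 0.77.
p/(1-p) = 0.298701.
eta = log(0.298701) = -1.2083

-1.2083


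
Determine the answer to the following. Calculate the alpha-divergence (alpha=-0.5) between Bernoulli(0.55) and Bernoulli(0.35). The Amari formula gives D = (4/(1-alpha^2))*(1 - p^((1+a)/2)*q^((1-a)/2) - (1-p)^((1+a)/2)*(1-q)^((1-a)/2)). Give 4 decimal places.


Amari alpha-divergence:
D = (4/(1-alpha^2))*(1 - p^((1+a)/2)*q^((1-a)/2) - (1-p)^((1+a)/2)*(1-q)^((1-a)/2)).
alpha = -0.5, p = 0.55, q = 0.35.
e1 = (1+alpha)/2 = 0.25, e2 = (1-alpha)/2 = 0.75.
t1 = p^e1 * q^e2 = 0.55^0.25 * 0.35^0.75 = 0.39187.
t2 = (1-p)^e1 * (1-q)^e2 = 0.45^0.25 * 0.65^0.75 = 0.592909.
4/(1-alpha^2) = 5.333333.
D = 5.333333*(1 - 0.39187 - 0.592909) = 0.0812

0.0812


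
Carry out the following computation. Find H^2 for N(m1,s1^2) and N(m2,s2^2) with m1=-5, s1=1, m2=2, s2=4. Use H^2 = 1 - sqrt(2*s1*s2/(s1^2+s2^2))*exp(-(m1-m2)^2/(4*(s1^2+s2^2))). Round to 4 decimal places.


Squared Hellinger distance for Gaussians:
H^2 = 1 - sqrt(2*s1*s2/(s1^2+s2^2)) * exp(-(m1-m2)^2/(4*(s1^2+s2^2))).
s1^2 = 1, s2^2 = 16, s1^2+s2^2 = 17.
sqrt(2*1*4/(17)) = 0.685994.
(m1-m2)^2 = (-7)^2 = 49.
exp(-49/(4*17)) = exp(-0.720588) = 0.486466.
H^2 = 1 - 0.685994*0.486466 = 0.6663

0.6663


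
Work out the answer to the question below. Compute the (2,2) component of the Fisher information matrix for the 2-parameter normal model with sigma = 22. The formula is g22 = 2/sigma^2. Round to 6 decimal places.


For the 2-parameter normal family, the Fisher metric has:
  g11 = 1/sigma^2, g22 = 2/sigma^2.
sigma = 22, sigma^2 = 484.
g22 = 0.004132

0.004132


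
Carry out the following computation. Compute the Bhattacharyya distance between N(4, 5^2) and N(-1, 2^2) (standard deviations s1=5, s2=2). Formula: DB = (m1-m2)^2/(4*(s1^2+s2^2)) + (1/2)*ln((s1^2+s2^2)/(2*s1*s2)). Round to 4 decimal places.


Bhattacharyya distance between two Gaussians:
DB = (m1-m2)^2/(4*(s1^2+s2^2)) + (1/2)*ln((s1^2+s2^2)/(2*s1*s2)).
(m1-m2)^2 = (5)^2 = 25.
s1^2+s2^2 = 25 + 4 = 29.
term1 = 25/116 = 0.215517.
term2 = 0.5*ln(29/20.0) = 0.185782.
DB = 0.215517 + 0.185782 = 0.4013

0.4013


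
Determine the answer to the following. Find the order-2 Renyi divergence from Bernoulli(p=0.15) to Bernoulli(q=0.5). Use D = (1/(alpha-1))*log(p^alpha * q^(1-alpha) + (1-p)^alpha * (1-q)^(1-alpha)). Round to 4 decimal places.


Renyi divergence of order alpha between Bernoulli distributions:
D = (1/(alpha-1))*log(p^alpha * q^(1-alpha) + (1-p)^alpha * (1-q)^(1-alpha)).
alpha = 2, p = 0.15, q = 0.5.
p^alpha * q^(1-alpha) = 0.15^2 * 0.5^-1 = 0.045.
(1-p)^alpha * (1-q)^(1-alpha) = 0.85^2 * 0.5^-1 = 1.445.
sum = 0.045 + 1.445 = 1.49.
D = (1/1)*log(1.49) = 0.3988

0.3988


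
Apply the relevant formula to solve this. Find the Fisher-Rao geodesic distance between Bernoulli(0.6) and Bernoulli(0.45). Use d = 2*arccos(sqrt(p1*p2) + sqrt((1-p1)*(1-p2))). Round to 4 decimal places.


Geodesic distance on Bernoulli manifold:
d(p1,p2) = 2*arccos(sqrt(p1*p2) + sqrt((1-p1)*(1-p2))).
sqrt(p1*p2) = sqrt(0.6*0.45) = 0.519615.
sqrt((1-p1)*(1-p2)) = sqrt(0.4*0.55) = 0.469042.
arg = 0.519615 + 0.469042 = 0.988657.
d = 2*arccos(0.988657) = 0.3015

0.3015


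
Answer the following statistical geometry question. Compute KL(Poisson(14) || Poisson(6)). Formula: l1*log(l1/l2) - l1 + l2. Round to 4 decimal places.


KL divergence for Poisson:
KL = l1*log(l1/l2) - l1 + l2.
l1 = 14, l2 = 6.
log(14/6) = 0.847298.
l1*log(l1/l2) = 14 * 0.847298 = 11.86217.
KL = 11.86217 - 14 + 6 = 3.8622

3.8622


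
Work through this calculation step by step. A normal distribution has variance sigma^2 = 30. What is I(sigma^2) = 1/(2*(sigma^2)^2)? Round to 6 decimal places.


Fisher information for variance: I(sigma^2) = 1/(2*sigma^4).
sigma^2 = 30, so sigma^4 = 900.
I = 1/(2*900) = 1/1800 = 0.000556

0.000556


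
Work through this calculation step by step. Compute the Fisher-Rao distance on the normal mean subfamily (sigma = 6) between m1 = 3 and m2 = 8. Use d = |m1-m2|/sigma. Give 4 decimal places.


On the fixed-variance normal subfamily, geodesic distance = |m1-m2|/sigma.
|3 - 8| = 5.
sigma = 6.
d = 5/6 = 0.8333

0.8333


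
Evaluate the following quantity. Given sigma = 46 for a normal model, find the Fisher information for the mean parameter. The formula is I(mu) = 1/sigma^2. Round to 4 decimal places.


The Fisher information for the mean of a normal distribution is I(mu) = 1/sigma^2.
sigma = 46, so sigma^2 = 2116.
I(mu) = 1/2116 = 0.0005

0.0005


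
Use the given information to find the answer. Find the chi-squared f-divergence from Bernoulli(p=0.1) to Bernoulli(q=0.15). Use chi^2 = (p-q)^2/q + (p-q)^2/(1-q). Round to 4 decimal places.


Chi-squared divergence between Bernoulli distributions:
chi^2 = (p-q)^2/q + (p-q)^2/(1-q).
p = 0.1, q = 0.15, p-q = -0.05.
(p-q)^2 = 0.0025.
term1 = 0.0025/0.15 = 0.016667.
term2 = 0.0025/0.85 = 0.002941.
chi^2 = 0.016667 + 0.002941 = 0.0196

0.0196


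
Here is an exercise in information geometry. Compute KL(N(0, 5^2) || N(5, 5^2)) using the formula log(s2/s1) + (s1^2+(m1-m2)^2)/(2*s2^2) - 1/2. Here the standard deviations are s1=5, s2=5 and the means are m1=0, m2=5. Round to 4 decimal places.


KL divergence between normal distributions:
KL = log(s2/s1) + (s1^2 + (m1-m2)^2)/(2*s2^2) - 1/2.
log(5/5) = 0.0.
(5^2 + (0-5)^2)/(2*5^2) = (25 + 25)/50 = 1.0.
KL = 0.0 + 1.0 - 0.5 = 0.5000

0.5000


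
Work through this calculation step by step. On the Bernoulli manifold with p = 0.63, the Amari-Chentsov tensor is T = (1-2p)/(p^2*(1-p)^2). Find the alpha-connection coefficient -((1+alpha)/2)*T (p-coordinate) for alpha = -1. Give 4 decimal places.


Skewness (Amari-Chentsov) tensor: T = (1-2p)/(p^2*(1-p)^2).
p = 0.63, 1-2p = -0.26, p^2 = 0.3969, (1-p)^2 = 0.1369.
T = -0.26/(0.3969 * 0.1369) = -4.785076.
In the p-coordinate, Gamma^(alpha) = Gamma^(0) - (alpha/2)*T with Gamma^(0) = (1/2)*g'(p) = -T/2,
so Gamma^(alpha) = -((1+alpha)/2)*T.
alpha = -1, -(1+alpha)/2 = 0.0.
Gamma = 0.0 * -4.785076 = 0.0000

0.0000
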